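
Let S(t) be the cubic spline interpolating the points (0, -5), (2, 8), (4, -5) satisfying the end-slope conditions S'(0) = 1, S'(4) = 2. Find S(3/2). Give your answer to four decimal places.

6.2734

With M_i denoting the second derivative at x_i, h_i = 2, 2, and Δ_i = (y_(i+1) − y_i)/h_i = 13/2, -13/2:
  2·M_0 + 8·M_1 + 2·M_2 = 6(Δ_1 - Δ_0) = -78
Clamped end conditions give two more equations: 2h_0·M_0 + h_0·M_1 = 6(Δ_0 - S'(0)) = 33 and h_1·M_1 + 2h_1·M_2 = 6(S'(4) - Δ_1) = 51.
Solving: M_0 = 73/4, M_1 = -20, M_2 = 91/4.
On [0, 2], S(t) = -5 + 1·t + 73/8·t² - 51/16·t³.
With t = 3/2: S(3/2) = 803/128.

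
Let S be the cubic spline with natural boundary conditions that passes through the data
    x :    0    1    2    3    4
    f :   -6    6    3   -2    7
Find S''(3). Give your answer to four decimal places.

21.7500

Put M_i = S'' at the i-th knot. Here h = (1, 1, 1, 1) and Δ = (12, -3, -5, 9), so the interior equations h_(i-1)·M_(i-1) + 2(h_(i-1)+h_i)·M_i + h_i·M_(i+1) = 6(Δ_i − Δ_(i-1)) read
  1·M_0 + 4·M_1 + 1·M_2 = 6(Δ_1 - Δ_0) = -90
  1·M_1 + 4·M_2 + 1·M_3 = 6(Δ_2 - Δ_1) = -12
  1·M_2 + 4·M_3 + 1·M_4 = 6(Δ_3 - Δ_2) = 84
Natural end conditions: M_0 = M_4 = 0.
Solving the tridiagonal system: M_0 = 0, M_1 = -87/4, M_2 = -3, M_3 = 87/4, M_4 = 0.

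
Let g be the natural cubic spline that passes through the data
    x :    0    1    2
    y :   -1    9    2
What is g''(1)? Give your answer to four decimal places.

With M_i denoting the second derivative at x_i, h_i = 1, 1, and Δ_i = (y_(i+1) − y_i)/h_i = 10, -7:
  1·M_0 + 4·M_1 + 1·M_2 = 6(Δ_1 - Δ_0) = -102
Natural end conditions: M_0 = M_2 = 0.
Forward elimination and back-substitution give M_0 = 0, M_1 = -51/2, M_2 = 0.

-25.5000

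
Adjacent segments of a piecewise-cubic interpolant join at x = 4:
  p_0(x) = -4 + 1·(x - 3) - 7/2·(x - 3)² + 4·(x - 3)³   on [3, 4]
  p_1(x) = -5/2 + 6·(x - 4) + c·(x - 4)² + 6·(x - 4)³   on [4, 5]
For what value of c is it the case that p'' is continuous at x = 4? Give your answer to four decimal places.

8.5000

p_0''(x) = -7 + 24·(x - 3), so p_0''(4) = 17. On the right, p_1''(4) = 2c, so c = 17/2.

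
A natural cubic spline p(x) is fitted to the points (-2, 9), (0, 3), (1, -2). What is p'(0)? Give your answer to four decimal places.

-4.3333

With σ_i denoting the second derivative at x_i, h_i = 2, 1, and Δ_i = (y_(i+1) − y_i)/h_i = -3, -5:
  2·σ_0 + 6·σ_1 + 1·σ_2 = 6(Δ_1 - Δ_0) = -12
Natural end conditions: σ_0 = σ_2 = 0.
Solving: σ_0 = 0, σ_1 = -2, σ_2 = 0.
On [0, 1], p'(x) = b_1 + 2c_1·x + 3d_1·x² with b_1 = Δ_1 - h_1(2σ_1 + σ_2)/6 = -13/3, c_1 = σ_1/2 = -1, d_1 = (σ_2 - σ_1)/(6h_1) = 1/3. So p'(0) = -13/3.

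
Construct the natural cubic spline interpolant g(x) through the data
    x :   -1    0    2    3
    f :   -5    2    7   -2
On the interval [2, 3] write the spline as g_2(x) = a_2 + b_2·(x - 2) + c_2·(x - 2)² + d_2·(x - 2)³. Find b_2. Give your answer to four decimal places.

-5.2500

With M_i denoting the second derivative at x_i, h_i = 1, 2, 1, and Δ_i = (y_(i+1) − y_i)/h_i = 7, 5/2, -9:
  1·M_0 + 6·M_1 + 2·M_2 = 6(Δ_1 - Δ_0) = -27
  2·M_1 + 6·M_2 + 1·M_3 = 6(Δ_2 - Δ_1) = -69
Natural end conditions: M_0 = M_3 = 0.
Forward elimination and back-substitution give M_0 = 0, M_1 = -3/4, M_2 = -45/4, M_3 = 0.
On [2, 3], with g_2(x) = a_2 + b_2·(x - 2) + c_2·(x - 2)² + d_2·(x - 2)³: c_2 = M_2/2 = -45/8, d_2 = (M_3 - M_2)/(6h_2) = 15/8, b_2 = Δ_2 - h_2(2M_2 + M_3)/6 = -21/4.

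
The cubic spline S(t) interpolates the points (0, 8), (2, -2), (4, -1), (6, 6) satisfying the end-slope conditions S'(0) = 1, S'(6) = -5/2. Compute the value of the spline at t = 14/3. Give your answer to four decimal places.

2.6173

With M_i denoting the second derivative at x_i, h_i = 2, 2, 2, and Δ_i = (y_(i+1) − y_i)/h_i = -5, 1/2, 7/2:
  2·M_0 + 8·M_1 + 2·M_2 = 6(Δ_1 - Δ_0) = 33
  2·M_1 + 8·M_2 + 2·M_3 = 6(Δ_2 - Δ_1) = 18
Clamped end conditions give two more equations: 2h_0·M_0 + h_0·M_1 = 6(Δ_0 - S'(0)) = -36 and h_2·M_2 + 2h_2·M_3 = 6(S'(6) - Δ_2) = -36.
Hence M_0 = -73/6, M_1 = 19/3, M_2 = 10/3, M_3 = -32/3.
On [4, 6], S(t) = -1 + 29/6·(t - 4) + 5/3·(t - 4)² - 7/6·(t - 4)³.
With (t - 4) = 2/3: S(14/3) = 212/81.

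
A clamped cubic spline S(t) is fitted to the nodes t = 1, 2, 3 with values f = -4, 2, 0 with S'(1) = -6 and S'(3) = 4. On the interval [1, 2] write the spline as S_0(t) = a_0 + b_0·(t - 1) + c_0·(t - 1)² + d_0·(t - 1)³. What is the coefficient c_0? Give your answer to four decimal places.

Put m_i = S'' at the i-th knot. Here h = (1, 1) and Δ = (6, -2), so the interior equations h_(i-1)·m_(i-1) + 2(h_(i-1)+h_i)·m_i + h_i·m_(i+1) = 6(Δ_i − Δ_(i-1)) read
  1·m_0 + 4·m_1 + 1·m_2 = 6(Δ_1 - Δ_0) = -48
Clamped end conditions give two more equations: 2h_0·m_0 + h_0·m_1 = 6(Δ_0 - S'(1)) = 72 and h_1·m_1 + 2h_1·m_2 = 6(S'(3) - Δ_1) = 36.
Solving: m_0 = 53, m_1 = -34, m_2 = 35.
On [1, 2], with S_0(t) = a_0 + b_0·(t - 1) + c_0·(t - 1)² + d_0·(t - 1)³: c_0 = m_0/2 = 53/2, d_0 = (m_1 - m_0)/(6h_0) = -29/2, b_0 = Δ_0 - h_0(2m_0 + m_1)/6 = -6.

26.5000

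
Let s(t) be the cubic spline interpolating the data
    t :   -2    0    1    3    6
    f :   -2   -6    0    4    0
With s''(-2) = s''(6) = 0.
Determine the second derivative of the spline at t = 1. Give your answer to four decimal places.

-5.1534

With M_i denoting the second derivative at x_i, h_i = 2, 1, 2, 3, and Δ_i = (y_(i+1) − y_i)/h_i = -2, 6, 2, -4/3:
  2·M_0 + 6·M_1 + 1·M_2 = 6(Δ_1 - Δ_0) = 48
  1·M_1 + 6·M_2 + 2·M_3 = 6(Δ_2 - Δ_1) = -24
  2·M_2 + 10·M_3 + 3·M_4 = 6(Δ_3 - Δ_2) = -20
Natural end conditions: M_0 = M_4 = 0.
Forward elimination and back-substitution give M_0 = 0, M_1 = 1444/163, M_2 = -840/163, M_3 = -158/163, M_4 = 0.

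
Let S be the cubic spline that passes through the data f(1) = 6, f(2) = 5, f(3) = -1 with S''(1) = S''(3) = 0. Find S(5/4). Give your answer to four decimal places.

6.0430

Write σ_i for S''(x_i). With h_i = 1, 1 and divided differences Δ_i = -1, -6, the continuity of S' gives the tridiagonal system
  1·σ_0 + 4·σ_1 + 1·σ_2 = 6(Δ_1 - Δ_0) = -30
Natural end conditions: σ_0 = σ_2 = 0.
Solving: σ_0 = 0, σ_1 = -15/2, σ_2 = 0.
On [1, 2], S(x) = 6 + 1/4·(x - 1) + 0·(x - 1)² - 5/4·(x - 1)³.
With (x - 1) = 1/4: S(5/4) = 1547/256.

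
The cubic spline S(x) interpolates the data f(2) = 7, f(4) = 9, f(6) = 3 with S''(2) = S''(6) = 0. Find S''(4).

Let M_i = S''(x_i). Step sizes h_i = 2, 2; slopes of the chords Δ_i = (y_(i+1) - y_i)/h_i = 1, -3.
  2·M_0 + 8·M_1 + 2·M_2 = 6(Δ_1 - Δ_0) = -24
Natural end conditions: M_0 = M_2 = 0.
Solving the tridiagonal system: M_0 = 0, M_1 = -3, M_2 = 0.

-3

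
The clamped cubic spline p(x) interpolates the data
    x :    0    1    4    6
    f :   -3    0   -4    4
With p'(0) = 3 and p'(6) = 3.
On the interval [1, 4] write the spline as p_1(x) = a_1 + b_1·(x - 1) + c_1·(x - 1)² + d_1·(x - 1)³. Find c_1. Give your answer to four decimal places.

-2.8974

Let σ_i = p''(x_i). Step sizes h_i = 1, 3, 2; slopes of the chords Δ_i = (y_(i+1) - y_i)/h_i = 3, -4/3, 4.
  1·σ_0 + 8·σ_1 + 3·σ_2 = 6(Δ_1 - Δ_0) = -26
  3·σ_1 + 10·σ_2 + 2·σ_3 = 6(Δ_2 - Δ_1) = 32
Clamped end conditions give two more equations: 2h_0·σ_0 + h_0·σ_1 = 6(Δ_0 - p'(0)) = 0 and h_2·σ_2 + 2h_2·σ_3 = 6(p'(6) - Δ_2) = -6.
Solving the tridiagonal system: σ_0 = 113/39, σ_1 = -226/39, σ_2 = 227/39, σ_3 = -172/39.
On [1, 4], with p_1(x) = a_1 + b_1·(x - 1) + c_1·(x - 1)² + d_1·(x - 1)³: c_1 = σ_1/2 = -113/39, d_1 = (σ_2 - σ_1)/(6h_1) = 151/234, b_1 = Δ_1 - h_1(2σ_1 + σ_2)/6 = 121/78.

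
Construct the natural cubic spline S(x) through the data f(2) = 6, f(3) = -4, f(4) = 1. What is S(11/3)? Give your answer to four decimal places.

-1.7778

Let m_i = S''(x_i). Step sizes h_i = 1, 1; slopes of the chords Δ_i = (y_(i+1) - y_i)/h_i = -10, 5.
  1·m_0 + 4·m_1 + 1·m_2 = 6(Δ_1 - Δ_0) = 90
Natural end conditions: m_0 = m_2 = 0.
Hence m_0 = 0, m_1 = 45/2, m_2 = 0.
On [3, 4], S(x) = -4 - 5/2·(x - 3) + 45/4·(x - 3)² - 15/4·(x - 3)³.
With (x - 3) = 2/3: S(11/3) = -16/9.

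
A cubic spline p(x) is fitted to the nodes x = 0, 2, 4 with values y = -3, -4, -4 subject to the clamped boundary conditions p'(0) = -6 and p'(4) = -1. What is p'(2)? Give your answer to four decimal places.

1.3750

With M_i denoting the second derivative at x_i, h_i = 2, 2, and Δ_i = (y_(i+1) − y_i)/h_i = -1/2, 0:
  2·M_0 + 8·M_1 + 2·M_2 = 6(Δ_1 - Δ_0) = 3
Clamped end conditions give two more equations: 2h_0·M_0 + h_0·M_1 = 6(Δ_0 - p'(0)) = 33 and h_1·M_1 + 2h_1·M_2 = 6(p'(4) - Δ_1) = -6.
Solving the tridiagonal system: M_0 = 73/8, M_1 = -7/4, M_2 = -5/8.
On [2, 4], p'(x) = b_1 + 2c_1·(x - 2) + 3d_1·(x - 2)² with b_1 = Δ_1 - h_1(2M_1 + M_2)/6 = 11/8, c_1 = M_1/2 = -7/8, d_1 = (M_2 - M_1)/(6h_1) = 3/32. So p'(2) = 11/8.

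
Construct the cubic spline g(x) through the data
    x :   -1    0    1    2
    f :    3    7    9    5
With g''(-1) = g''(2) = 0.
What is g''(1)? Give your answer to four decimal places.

-8.8000

Put σ_i = g'' at the i-th knot. Here h = (1, 1, 1) and Δ = (4, 2, -4), so the interior equations h_(i-1)·σ_(i-1) + 2(h_(i-1)+h_i)·σ_i + h_i·σ_(i+1) = 6(Δ_i − Δ_(i-1)) read
  1·σ_0 + 4·σ_1 + 1·σ_2 = 6(Δ_1 - Δ_0) = -12
  1·σ_1 + 4·σ_2 + 1·σ_3 = 6(Δ_2 - Δ_1) = -36
Natural end conditions: σ_0 = σ_3 = 0.
Hence σ_0 = 0, σ_1 = -4/5, σ_2 = -44/5, σ_3 = 0.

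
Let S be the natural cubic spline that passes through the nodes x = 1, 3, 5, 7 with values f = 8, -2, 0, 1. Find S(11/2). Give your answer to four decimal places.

With σ_i denoting the second derivative at x_i, h_i = 2, 2, 2, and Δ_i = (y_(i+1) − y_i)/h_i = -5, 1, 1/2:
  2·σ_0 + 8·σ_1 + 2·σ_2 = 6(Δ_1 - Δ_0) = 36
  2·σ_1 + 8·σ_2 + 2·σ_3 = 6(Δ_2 - Δ_1) = -3
Natural end conditions: σ_0 = σ_3 = 0.
Solving: σ_0 = 0, σ_1 = 49/10, σ_2 = -8/5, σ_3 = 0.
On [5, 7], S(x) = 0 + 47/30·(x - 5) - 4/5·(x - 5)² + 2/15·(x - 5)³.
With (x - 5) = 1/2: S(11/2) = 3/5.

0.6000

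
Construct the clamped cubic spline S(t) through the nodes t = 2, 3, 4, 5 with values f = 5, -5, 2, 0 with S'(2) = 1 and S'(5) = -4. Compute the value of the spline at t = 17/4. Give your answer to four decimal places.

Let m_i = S''(x_i). Step sizes h_i = 1, 1, 1; slopes of the chords Δ_i = (y_(i+1) - y_i)/h_i = -10, 7, -2.
  1·m_0 + 4·m_1 + 1·m_2 = 6(Δ_1 - Δ_0) = 102
  1·m_1 + 4·m_2 + 1·m_3 = 6(Δ_2 - Δ_1) = -54
Clamped end conditions give two more equations: 2h_0·m_0 + h_0·m_1 = 6(Δ_0 - S'(2)) = -66 and h_2·m_2 + 2h_2·m_3 = 6(S'(5) - Δ_2) = -12.
Forward elimination and back-substitution give m_0 = -842/15, m_1 = 694/15, m_2 = -404/15, m_3 = 112/15.
On [4, 5], S(t) = 2 + 86/15·(t - 4) - 202/15·(t - 4)² + 86/15·(t - 4)³.
With (t - 4) = 1/4: S(17/4) = 429/160.

2.6813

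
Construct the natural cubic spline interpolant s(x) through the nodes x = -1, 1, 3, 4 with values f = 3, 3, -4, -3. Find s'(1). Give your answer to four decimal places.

-2.7273

Let m_i = s''(x_i). Step sizes h_i = 2, 2, 1; slopes of the chords Δ_i = (y_(i+1) - y_i)/h_i = 0, -7/2, 1.
  2·m_0 + 8·m_1 + 2·m_2 = 6(Δ_1 - Δ_0) = -21
  2·m_1 + 6·m_2 + 1·m_3 = 6(Δ_2 - Δ_1) = 27
Natural end conditions: m_0 = m_3 = 0.
Solving: m_0 = 0, m_1 = -45/11, m_2 = 129/22, m_3 = 0.
On [1, 3], s'(x) = b_1 + 2c_1·(x - 1) + 3d_1·(x - 1)² with b_1 = Δ_1 - h_1(2m_1 + m_2)/6 = -30/11, c_1 = m_1/2 = -45/22, d_1 = (m_2 - m_1)/(6h_1) = 73/88. So s'(1) = -30/11.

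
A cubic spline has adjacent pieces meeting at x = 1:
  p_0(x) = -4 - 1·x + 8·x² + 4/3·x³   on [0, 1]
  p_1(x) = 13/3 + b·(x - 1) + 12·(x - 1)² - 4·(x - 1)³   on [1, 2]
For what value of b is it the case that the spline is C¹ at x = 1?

p_0'(x) = -1 + 16·x + 4·x², so p_0'(1) = 19. On the right, p_1'(1) = b, so b = 19.

19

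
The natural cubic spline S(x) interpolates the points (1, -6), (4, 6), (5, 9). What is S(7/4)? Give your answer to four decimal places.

Let σ_i = S''(x_i). Step sizes h_i = 3, 1; slopes of the chords Δ_i = (y_(i+1) - y_i)/h_i = 4, 3.
  3·σ_0 + 8·σ_1 + 1·σ_2 = 6(Δ_1 - Δ_0) = -6
Natural end conditions: σ_0 = σ_2 = 0.
Solving the tridiagonal system: σ_0 = 0, σ_1 = -3/4, σ_2 = 0.
On [1, 4], S(x) = -6 + 35/8·(x - 1) + 0·(x - 1)² - 1/24·(x - 1)³.
With (x - 1) = 3/4: S(7/4) = -1401/512.

-2.7363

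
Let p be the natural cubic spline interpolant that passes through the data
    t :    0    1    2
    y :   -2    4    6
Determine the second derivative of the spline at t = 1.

-6

Let M_i = p''(x_i). Step sizes h_i = 1, 1; slopes of the chords Δ_i = (y_(i+1) - y_i)/h_i = 6, 2.
  1·M_0 + 4·M_1 + 1·M_2 = 6(Δ_1 - Δ_0) = -24
Natural end conditions: M_0 = M_2 = 0.
Hence M_0 = 0, M_1 = -6, M_2 = 0.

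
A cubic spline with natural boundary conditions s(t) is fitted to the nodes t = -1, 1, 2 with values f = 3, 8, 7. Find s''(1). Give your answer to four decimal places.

-3.5000

Write σ_i for s''(x_i). With h_i = 2, 1 and divided differences Δ_i = 5/2, -1, the continuity of s' gives the tridiagonal system
  2·σ_0 + 6·σ_1 + 1·σ_2 = 6(Δ_1 - Δ_0) = -21
Natural end conditions: σ_0 = σ_2 = 0.
Solving the tridiagonal system: σ_0 = 0, σ_1 = -7/2, σ_2 = 0.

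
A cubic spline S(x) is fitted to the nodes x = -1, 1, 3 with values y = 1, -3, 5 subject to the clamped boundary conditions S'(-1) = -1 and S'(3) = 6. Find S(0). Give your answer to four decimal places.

-1.3125

Put M_i = S'' at the i-th knot. Here h = (2, 2) and Δ = (-2, 4), so the interior equations h_(i-1)·M_(i-1) + 2(h_(i-1)+h_i)·M_i + h_i·M_(i+1) = 6(Δ_i − Δ_(i-1)) read
  2·M_0 + 8·M_1 + 2·M_2 = 6(Δ_1 - Δ_0) = 36
Clamped end conditions give two more equations: 2h_0·M_0 + h_0·M_1 = 6(Δ_0 - S'(-1)) = -6 and h_1·M_1 + 2h_1·M_2 = 6(S'(3) - Δ_1) = 12.
Hence M_0 = -17/4, M_1 = 11/2, M_2 = 1/4.
On [-1, 1], S(x) = 1 - 1·(x + 1) - 17/8·(x + 1)² + 13/16·(x + 1)³.
With (x + 1) = 1: S(0) = -21/16.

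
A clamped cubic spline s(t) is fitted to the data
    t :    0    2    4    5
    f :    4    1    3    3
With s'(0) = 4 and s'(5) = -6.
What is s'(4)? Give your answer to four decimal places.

Let σ_i = s''(x_i). Step sizes h_i = 2, 2, 1; slopes of the chords Δ_i = (y_(i+1) - y_i)/h_i = -3/2, 1, 0.
  2·σ_0 + 8·σ_1 + 2·σ_2 = 6(Δ_1 - Δ_0) = 15
  2·σ_1 + 6·σ_2 + 1·σ_3 = 6(Δ_2 - Δ_1) = -6
Clamped end conditions give two more equations: 2h_0·σ_0 + h_0·σ_1 = 6(Δ_0 - s'(0)) = -33 and h_2·σ_2 + 2h_2·σ_3 = 6(s'(5) - Δ_2) = -36.
Solving the tridiagonal system: σ_0 = -479/46, σ_1 = 199/46, σ_2 = 14/23, σ_3 = -421/23.
On [4, 5], s'(t) = b_2 + 2c_2·(t - 4) + 3d_2·(t - 4)² with b_2 = Δ_2 - h_2(2σ_2 + σ_3)/6 = 131/46, c_2 = σ_2/2 = 7/23, d_2 = (σ_3 - σ_2)/(6h_2) = -145/46. So s'(4) = 131/46.

2.8478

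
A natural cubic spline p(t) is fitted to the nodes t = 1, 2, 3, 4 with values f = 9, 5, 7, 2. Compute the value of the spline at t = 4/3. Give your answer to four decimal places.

With M_i denoting the second derivative at x_i, h_i = 1, 1, 1, and Δ_i = (y_(i+1) − y_i)/h_i = -4, 2, -5:
  1·M_0 + 4·M_1 + 1·M_2 = 6(Δ_1 - Δ_0) = 36
  1·M_1 + 4·M_2 + 1·M_3 = 6(Δ_2 - Δ_1) = -42
Natural end conditions: M_0 = M_3 = 0.
Hence M_0 = 0, M_1 = 62/5, M_2 = -68/5, M_3 = 0.
On [1, 2], p(t) = 9 - 91/15·(t - 1) + 0·(t - 1)² + 31/15·(t - 1)³.
With (t - 1) = 1/3: p(4/3) = 2857/405.

7.0543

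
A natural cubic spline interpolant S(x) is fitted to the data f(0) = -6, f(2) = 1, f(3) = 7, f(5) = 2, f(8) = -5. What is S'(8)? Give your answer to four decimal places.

-1.2950

Let M_i = S''(x_i). Step sizes h_i = 2, 1, 2, 3; slopes of the chords Δ_i = (y_(i+1) - y_i)/h_i = 7/2, 6, -5/2, -7/3.
  2·M_0 + 6·M_1 + 1·M_2 = 6(Δ_1 - Δ_0) = 15
  1·M_1 + 6·M_2 + 2·M_3 = 6(Δ_2 - Δ_1) = -51
  2·M_2 + 10·M_3 + 3·M_4 = 6(Δ_3 - Δ_2) = 1
Natural end conditions: M_0 = M_4 = 0.
Solving the tridiagonal system: M_0 = 0, M_1 = 676/163, M_2 = -1611/163, M_3 = 677/326, M_4 = 0.
On [5, 8], S'(x) = b_3 + 2c_3·(x - 5) + 3d_3·(x - 5)² with b_3 = Δ_3 - h_3(2M_3 + M_4)/6 = -4313/978, c_3 = M_3/2 = 677/652, d_3 = (M_4 - M_3)/(6h_3) = -677/5868. So S'(8) = -2533/1956.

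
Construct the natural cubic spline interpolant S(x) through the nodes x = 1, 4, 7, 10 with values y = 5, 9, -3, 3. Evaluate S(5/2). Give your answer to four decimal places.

With m_i denoting the second derivative at x_i, h_i = 3, 3, 3, and Δ_i = (y_(i+1) − y_i)/h_i = 4/3, -4, 2:
  3·m_0 + 12·m_1 + 3·m_2 = 6(Δ_1 - Δ_0) = -32
  3·m_1 + 12·m_2 + 3·m_3 = 6(Δ_2 - Δ_1) = 36
Natural end conditions: m_0 = m_3 = 0.
Forward elimination and back-substitution give m_0 = 0, m_1 = -164/45, m_2 = 176/45, m_3 = 0.
On [1, 4], S(x) = 5 + 142/45·(x - 1) + 0·(x - 1)² - 82/405·(x - 1)³.
With (x - 1) = 3/2: S(5/2) = 181/20.

9.0500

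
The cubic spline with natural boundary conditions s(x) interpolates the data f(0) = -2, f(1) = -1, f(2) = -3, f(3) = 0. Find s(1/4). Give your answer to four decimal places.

-1.4844

Write M_i for s''(x_i). With h_i = 1, 1, 1 and divided differences Δ_i = 1, -2, 3, the continuity of s' gives the tridiagonal system
  1·M_0 + 4·M_1 + 1·M_2 = 6(Δ_1 - Δ_0) = -18
  1·M_1 + 4·M_2 + 1·M_3 = 6(Δ_2 - Δ_1) = 30
Natural end conditions: M_0 = M_3 = 0.
Solving: M_0 = 0, M_1 = -34/5, M_2 = 46/5, M_3 = 0.
On [0, 1], s(x) = -2 + 32/15·x + 0·x² - 17/15·x³.
With x = 1/4: s(1/4) = -95/64.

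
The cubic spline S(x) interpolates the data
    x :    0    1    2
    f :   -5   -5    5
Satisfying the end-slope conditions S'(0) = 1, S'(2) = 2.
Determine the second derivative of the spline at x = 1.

29

Put M_i = S'' at the i-th knot. Here h = (1, 1) and Δ = (0, 10), so the interior equations h_(i-1)·M_(i-1) + 2(h_(i-1)+h_i)·M_i + h_i·M_(i+1) = 6(Δ_i − Δ_(i-1)) read
  1·M_0 + 4·M_1 + 1·M_2 = 6(Δ_1 - Δ_0) = 60
Clamped end conditions give two more equations: 2h_0·M_0 + h_0·M_1 = 6(Δ_0 - S'(0)) = -6 and h_1·M_1 + 2h_1·M_2 = 6(S'(2) - Δ_1) = -48.
Solving: M_0 = -35/2, M_1 = 29, M_2 = -77/2.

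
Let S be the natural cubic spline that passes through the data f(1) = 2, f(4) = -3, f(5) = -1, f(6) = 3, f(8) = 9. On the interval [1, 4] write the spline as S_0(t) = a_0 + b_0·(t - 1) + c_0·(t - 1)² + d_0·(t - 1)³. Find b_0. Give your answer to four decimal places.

-2.8689

Let M_i = S''(x_i). Step sizes h_i = 3, 1, 1, 2; slopes of the chords Δ_i = (y_(i+1) - y_i)/h_i = -5/3, 2, 4, 3.
  3·M_0 + 8·M_1 + 1·M_2 = 6(Δ_1 - Δ_0) = 22
  1·M_1 + 4·M_2 + 1·M_3 = 6(Δ_2 - Δ_1) = 12
  1·M_2 + 6·M_3 + 2·M_4 = 6(Δ_3 - Δ_2) = -6
Natural end conditions: M_0 = M_4 = 0.
Hence M_0 = 0, M_1 = 214/89, M_2 = 246/89, M_3 = -130/89, M_4 = 0.
On [1, 4], with S_0(t) = a_0 + b_0·(t - 1) + c_0·(t - 1)² + d_0·(t - 1)³: c_0 = M_0/2 = 0, d_0 = (M_1 - M_0)/(6h_0) = 107/801, b_0 = Δ_0 - h_0(2M_0 + M_1)/6 = -766/267.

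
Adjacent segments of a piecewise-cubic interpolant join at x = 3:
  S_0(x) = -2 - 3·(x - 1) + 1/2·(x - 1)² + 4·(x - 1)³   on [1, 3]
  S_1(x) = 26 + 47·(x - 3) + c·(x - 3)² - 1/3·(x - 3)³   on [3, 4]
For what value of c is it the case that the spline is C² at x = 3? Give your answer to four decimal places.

24.5000

S_0''(x) = 1 + 24·(x - 1), so S_0''(3) = 49. On the right, S_1''(3) = 2c, so c = 49/2.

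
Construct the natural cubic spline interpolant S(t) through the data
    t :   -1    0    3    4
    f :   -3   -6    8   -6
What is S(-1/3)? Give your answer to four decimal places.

Let σ_i = S''(x_i). Step sizes h_i = 1, 3, 1; slopes of the chords Δ_i = (y_(i+1) - y_i)/h_i = -3, 14/3, -14.
  1·σ_0 + 8·σ_1 + 3·σ_2 = 6(Δ_1 - Δ_0) = 46
  3·σ_1 + 8·σ_2 + 1·σ_3 = 6(Δ_2 - Δ_1) = -112
Natural end conditions: σ_0 = σ_3 = 0.
Hence σ_0 = 0, σ_1 = 64/5, σ_2 = -94/5, σ_3 = 0.
On [-1, 0], S(t) = -3 - 77/15·(t + 1) + 0·(t + 1)² + 32/15·(t + 1)³.
With (t + 1) = 2/3: S(-1/3) = -469/81.

-5.7901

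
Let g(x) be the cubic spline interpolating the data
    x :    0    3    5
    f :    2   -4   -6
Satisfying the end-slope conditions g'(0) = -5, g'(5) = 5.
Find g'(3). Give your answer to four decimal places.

-2.6000

With m_i denoting the second derivative at x_i, h_i = 3, 2, and Δ_i = (y_(i+1) − y_i)/h_i = -2, -1:
  3·m_0 + 10·m_1 + 2·m_2 = 6(Δ_1 - Δ_0) = 6
Clamped end conditions give two more equations: 2h_0·m_0 + h_0·m_1 = 6(Δ_0 - g'(0)) = 18 and h_1·m_1 + 2h_1·m_2 = 6(g'(5) - Δ_1) = 36.
Solving the tridiagonal system: m_0 = 22/5, m_1 = -14/5, m_2 = 52/5.
On [3, 5], g'(x) = b_1 + 2c_1·(x - 3) + 3d_1·(x - 3)² with b_1 = Δ_1 - h_1(2m_1 + m_2)/6 = -13/5, c_1 = m_1/2 = -7/5, d_1 = (m_2 - m_1)/(6h_1) = 11/10. So g'(3) = -13/5.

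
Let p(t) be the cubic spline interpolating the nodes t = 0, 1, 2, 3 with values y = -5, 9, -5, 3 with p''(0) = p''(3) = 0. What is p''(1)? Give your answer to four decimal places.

Let M_i = p''(x_i). Step sizes h_i = 1, 1, 1; slopes of the chords Δ_i = (y_(i+1) - y_i)/h_i = 14, -14, 8.
  1·M_0 + 4·M_1 + 1·M_2 = 6(Δ_1 - Δ_0) = -168
  1·M_1 + 4·M_2 + 1·M_3 = 6(Δ_2 - Δ_1) = 132
Natural end conditions: M_0 = M_3 = 0.
Solving: M_0 = 0, M_1 = -268/5, M_2 = 232/5, M_3 = 0.

-53.6000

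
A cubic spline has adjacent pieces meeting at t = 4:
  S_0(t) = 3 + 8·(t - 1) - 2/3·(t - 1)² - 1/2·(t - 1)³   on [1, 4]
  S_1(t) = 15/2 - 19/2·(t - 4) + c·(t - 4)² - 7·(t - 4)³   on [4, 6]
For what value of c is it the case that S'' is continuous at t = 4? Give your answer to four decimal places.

S_0''(t) = -4/3 - 3·(t - 1), so S_0''(4) = -31/3. On the right, S_1''(4) = 2c, so c = -31/6.

-5.1667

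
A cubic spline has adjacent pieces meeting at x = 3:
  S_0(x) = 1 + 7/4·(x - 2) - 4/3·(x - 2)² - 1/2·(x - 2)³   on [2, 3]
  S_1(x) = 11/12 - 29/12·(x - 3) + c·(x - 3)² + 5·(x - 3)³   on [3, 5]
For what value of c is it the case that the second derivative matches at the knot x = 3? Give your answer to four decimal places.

-2.8333

S_0''(x) = -8/3 - 3·(x - 2), so S_0''(3) = -17/3. On the right, S_1''(3) = 2c, so c = -17/6.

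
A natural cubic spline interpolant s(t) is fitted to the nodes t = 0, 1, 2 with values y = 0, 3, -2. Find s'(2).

-7

Put M_i = s'' at the i-th knot. Here h = (1, 1) and Δ = (3, -5), so the interior equations h_(i-1)·M_(i-1) + 2(h_(i-1)+h_i)·M_i + h_i·M_(i+1) = 6(Δ_i − Δ_(i-1)) read
  1·M_0 + 4·M_1 + 1·M_2 = 6(Δ_1 - Δ_0) = -48
Natural end conditions: M_0 = M_2 = 0.
Solving the tridiagonal system: M_0 = 0, M_1 = -12, M_2 = 0.
On [1, 2], s'(t) = b_1 + 2c_1·(t - 1) + 3d_1·(t - 1)² with b_1 = Δ_1 - h_1(2M_1 + M_2)/6 = -1, c_1 = M_1/2 = -6, d_1 = (M_2 - M_1)/(6h_1) = 2. So s'(2) = -7.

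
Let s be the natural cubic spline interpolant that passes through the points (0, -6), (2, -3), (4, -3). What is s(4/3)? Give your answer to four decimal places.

-3.7222

With m_i denoting the second derivative at x_i, h_i = 2, 2, and Δ_i = (y_(i+1) − y_i)/h_i = 3/2, 0:
  2·m_0 + 8·m_1 + 2·m_2 = 6(Δ_1 - Δ_0) = -9
Natural end conditions: m_0 = m_2 = 0.
Solving: m_0 = 0, m_1 = -9/8, m_2 = 0.
On [0, 2], s(x) = -6 + 15/8·x + 0·x² - 3/32·x³.
With x = 4/3: s(4/3) = -67/18.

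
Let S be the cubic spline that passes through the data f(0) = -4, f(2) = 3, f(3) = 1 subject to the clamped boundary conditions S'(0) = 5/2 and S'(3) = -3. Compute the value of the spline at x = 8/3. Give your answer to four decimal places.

Put M_i = S'' at the i-th knot. Here h = (2, 1) and Δ = (7/2, -2), so the interior equations h_(i-1)·M_(i-1) + 2(h_(i-1)+h_i)·M_i + h_i·M_(i+1) = 6(Δ_i − Δ_(i-1)) read
  2·M_0 + 6·M_1 + 1·M_2 = 6(Δ_1 - Δ_0) = -33
Clamped end conditions give two more equations: 2h_0·M_0 + h_0·M_1 = 6(Δ_0 - S'(0)) = 6 and h_1·M_1 + 2h_1·M_2 = 6(S'(3) - Δ_1) = -6.
Forward elimination and back-substitution give M_0 = 31/6, M_1 = -22/3, M_2 = 2/3.
On [2, 3], S(x) = 3 + 1/3·(x - 2) - 11/3·(x - 2)² + 4/3·(x - 2)³.
With (x - 2) = 2/3: S(8/3) = 161/81.

1.9877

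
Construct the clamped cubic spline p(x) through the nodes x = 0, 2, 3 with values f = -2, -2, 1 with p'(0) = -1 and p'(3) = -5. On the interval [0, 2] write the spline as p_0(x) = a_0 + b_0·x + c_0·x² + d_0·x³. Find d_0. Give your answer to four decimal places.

0.9583

With m_i denoting the second derivative at x_i, h_i = 2, 1, and Δ_i = (y_(i+1) − y_i)/h_i = 0, 3:
  2·m_0 + 6·m_1 + 1·m_2 = 6(Δ_1 - Δ_0) = 18
Clamped end conditions give two more equations: 2h_0·m_0 + h_0·m_1 = 6(Δ_0 - p'(0)) = 6 and h_1·m_1 + 2h_1·m_2 = 6(p'(3) - Δ_1) = -48.
Solving: m_0 = -17/6, m_1 = 26/3, m_2 = -85/3.
On [0, 2], with p_0(x) = a_0 + b_0·x + c_0·x² + d_0·x³: c_0 = m_0/2 = -17/12, d_0 = (m_1 - m_0)/(6h_0) = 23/24, b_0 = Δ_0 - h_0(2m_0 + m_1)/6 = -1.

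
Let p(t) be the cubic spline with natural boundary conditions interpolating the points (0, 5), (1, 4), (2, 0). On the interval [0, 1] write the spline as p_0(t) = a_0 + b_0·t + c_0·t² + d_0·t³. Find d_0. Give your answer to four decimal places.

-0.7500

Write M_i for p''(x_i). With h_i = 1, 1 and divided differences Δ_i = -1, -4, the continuity of p' gives the tridiagonal system
  1·M_0 + 4·M_1 + 1·M_2 = 6(Δ_1 - Δ_0) = -18
Natural end conditions: M_0 = M_2 = 0.
Solving: M_0 = 0, M_1 = -9/2, M_2 = 0.
On [0, 1], with p_0(t) = a_0 + b_0·t + c_0·t² + d_0·t³: c_0 = M_0/2 = 0, d_0 = (M_1 - M_0)/(6h_0) = -3/4, b_0 = Δ_0 - h_0(2M_0 + M_1)/6 = -1/4.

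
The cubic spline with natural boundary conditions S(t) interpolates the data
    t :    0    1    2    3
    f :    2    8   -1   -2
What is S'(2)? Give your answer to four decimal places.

Write M_i for S''(x_i). With h_i = 1, 1, 1 and divided differences Δ_i = 6, -9, -1, the continuity of S' gives the tridiagonal system
  1·M_0 + 4·M_1 + 1·M_2 = 6(Δ_1 - Δ_0) = -90
  1·M_1 + 4·M_2 + 1·M_3 = 6(Δ_2 - Δ_1) = 48
Natural end conditions: M_0 = M_3 = 0.
Solving the tridiagonal system: M_0 = 0, M_1 = -136/5, M_2 = 94/5, M_3 = 0.
On [2, 3], S'(t) = b_2 + 2c_2·(t - 2) + 3d_2·(t - 2)² with b_2 = Δ_2 - h_2(2M_2 + M_3)/6 = -109/15, c_2 = M_2/2 = 47/5, d_2 = (M_3 - M_2)/(6h_2) = -47/15. So S'(2) = -109/15.

-7.2667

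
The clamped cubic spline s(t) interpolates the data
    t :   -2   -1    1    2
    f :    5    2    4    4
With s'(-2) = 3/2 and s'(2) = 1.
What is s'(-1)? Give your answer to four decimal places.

-3.1143

Put σ_i = s'' at the i-th knot. Here h = (1, 2, 1) and Δ = (-3, 1, 0), so the interior equations h_(i-1)·σ_(i-1) + 2(h_(i-1)+h_i)·σ_i + h_i·σ_(i+1) = 6(Δ_i − Δ_(i-1)) read
  1·σ_0 + 6·σ_1 + 2·σ_2 = 6(Δ_1 - Δ_0) = 24
  2·σ_1 + 6·σ_2 + 1·σ_3 = 6(Δ_2 - Δ_1) = -6
Clamped end conditions give two more equations: 2h_0·σ_0 + h_0·σ_1 = 6(Δ_0 - s'(-2)) = -27 and h_2·σ_2 + 2h_2·σ_3 = 6(s'(2) - Δ_2) = 6.
Solving the tridiagonal system: σ_0 = -622/35, σ_1 = 299/35, σ_2 = -166/35, σ_3 = 188/35.
On [-1, 1], s'(t) = b_1 + 2c_1·(t + 1) + 3d_1·(t + 1)² with b_1 = Δ_1 - h_1(2σ_1 + σ_2)/6 = -109/35, c_1 = σ_1/2 = 299/70, d_1 = (σ_2 - σ_1)/(6h_1) = -31/28. So s'(-1) = -109/35.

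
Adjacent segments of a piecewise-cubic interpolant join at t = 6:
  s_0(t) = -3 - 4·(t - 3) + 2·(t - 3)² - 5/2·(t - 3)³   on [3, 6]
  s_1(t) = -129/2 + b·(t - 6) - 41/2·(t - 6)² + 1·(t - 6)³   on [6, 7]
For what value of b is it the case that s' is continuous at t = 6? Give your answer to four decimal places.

-59.5000

s_0'(t) = -4 + 4·(t - 3) - 15/2·(t - 3)², so s_0'(6) = -119/2. On the right, s_1'(6) = b, so b = -119/2.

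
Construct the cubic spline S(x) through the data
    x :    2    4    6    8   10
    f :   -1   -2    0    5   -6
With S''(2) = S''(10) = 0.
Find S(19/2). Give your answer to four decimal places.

-2.2079

With M_i denoting the second derivative at x_i, h_i = 2, 2, 2, 2, and Δ_i = (y_(i+1) − y_i)/h_i = -1/2, 1, 5/2, -11/2:
  2·M_0 + 8·M_1 + 2·M_2 = 6(Δ_1 - Δ_0) = 9
  2·M_1 + 8·M_2 + 2·M_3 = 6(Δ_2 - Δ_1) = 9
  2·M_2 + 8·M_3 + 2·M_4 = 6(Δ_3 - Δ_2) = -48
Natural end conditions: M_0 = M_4 = 0.
Hence M_0 = 0, M_1 = 51/112, M_2 = 75/28, M_3 = -747/112, M_4 = 0.
On [8, 10], S(x) = 5 - 59/56·(x - 8) - 747/224·(x - 8)² + 249/448·(x - 8)³.
With (x - 8) = 3/2: S(19/2) = -7913/3584.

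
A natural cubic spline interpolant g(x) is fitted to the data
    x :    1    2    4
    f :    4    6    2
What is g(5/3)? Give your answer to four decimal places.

Write M_i for g''(x_i). With h_i = 1, 2 and divided differences Δ_i = 2, -2, the continuity of g' gives the tridiagonal system
  1·M_0 + 6·M_1 + 2·M_2 = 6(Δ_1 - Δ_0) = -24
Natural end conditions: M_0 = M_2 = 0.
Solving the tridiagonal system: M_0 = 0, M_1 = -4, M_2 = 0.
On [1, 2], g(x) = 4 + 8/3·(x - 1) + 0·(x - 1)² - 2/3·(x - 1)³.
With (x - 1) = 2/3: g(5/3) = 452/81.

5.5802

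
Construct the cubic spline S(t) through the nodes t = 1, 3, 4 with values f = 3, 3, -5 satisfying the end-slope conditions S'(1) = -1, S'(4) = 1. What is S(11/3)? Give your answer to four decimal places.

With m_i denoting the second derivative at x_i, h_i = 2, 1, and Δ_i = (y_(i+1) − y_i)/h_i = 0, -8:
  2·m_0 + 6·m_1 + 1·m_2 = 6(Δ_1 - Δ_0) = -48
Clamped end conditions give two more equations: 2h_0·m_0 + h_0·m_1 = 6(Δ_0 - S'(1)) = 6 and h_1·m_1 + 2h_1·m_2 = 6(S'(4) - Δ_1) = 54.
Solving the tridiagonal system: m_0 = 61/6, m_1 = -52/3, m_2 = 107/3.
On [3, 4], S(t) = 3 - 49/6·(t - 3) - 26/3·(t - 3)² + 53/6·(t - 3)³.
With (t - 3) = 2/3: S(11/3) = -298/81.

-3.6790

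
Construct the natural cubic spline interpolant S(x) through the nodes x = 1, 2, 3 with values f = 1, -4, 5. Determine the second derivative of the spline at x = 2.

With M_i denoting the second derivative at x_i, h_i = 1, 1, and Δ_i = (y_(i+1) − y_i)/h_i = -5, 9:
  1·M_0 + 4·M_1 + 1·M_2 = 6(Δ_1 - Δ_0) = 84
Natural end conditions: M_0 = M_2 = 0.
Solving the tridiagonal system: M_0 = 0, M_1 = 21, M_2 = 0.

21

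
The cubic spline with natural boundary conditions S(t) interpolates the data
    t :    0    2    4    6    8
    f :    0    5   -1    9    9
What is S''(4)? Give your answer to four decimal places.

9.1071

Write M_i for S''(x_i). With h_i = 2, 2, 2, 2 and divided differences Δ_i = 5/2, -3, 5, 0, the continuity of S' gives the tridiagonal system
  2·M_0 + 8·M_1 + 2·M_2 = 6(Δ_1 - Δ_0) = -33
  2·M_1 + 8·M_2 + 2·M_3 = 6(Δ_2 - Δ_1) = 48
  2·M_2 + 8·M_3 + 2·M_4 = 6(Δ_3 - Δ_2) = -30
Natural end conditions: M_0 = M_4 = 0.
Solving: M_0 = 0, M_1 = -717/112, M_2 = 255/28, M_3 = -675/112, M_4 = 0.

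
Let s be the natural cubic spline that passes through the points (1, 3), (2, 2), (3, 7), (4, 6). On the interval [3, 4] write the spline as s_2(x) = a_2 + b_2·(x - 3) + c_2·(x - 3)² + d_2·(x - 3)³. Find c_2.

Write m_i for s''(x_i). With h_i = 1, 1, 1 and divided differences Δ_i = -1, 5, -1, the continuity of s' gives the tridiagonal system
  1·m_0 + 4·m_1 + 1·m_2 = 6(Δ_1 - Δ_0) = 36
  1·m_1 + 4·m_2 + 1·m_3 = 6(Δ_2 - Δ_1) = -36
Natural end conditions: m_0 = m_3 = 0.
Hence m_0 = 0, m_1 = 12, m_2 = -12, m_3 = 0.
On [3, 4], with s_2(x) = a_2 + b_2·(x - 3) + c_2·(x - 3)² + d_2·(x - 3)³: c_2 = m_2/2 = -6, d_2 = (m_3 - m_2)/(6h_2) = 2, b_2 = Δ_2 - h_2(2m_2 + m_3)/6 = 3.

-6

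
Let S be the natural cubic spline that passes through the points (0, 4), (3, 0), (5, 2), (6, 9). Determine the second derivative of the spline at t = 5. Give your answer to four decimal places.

With M_i denoting the second derivative at x_i, h_i = 3, 2, 1, and Δ_i = (y_(i+1) − y_i)/h_i = -4/3, 1, 7:
  3·M_0 + 10·M_1 + 2·M_2 = 6(Δ_1 - Δ_0) = 14
  2·M_1 + 6·M_2 + 1·M_3 = 6(Δ_2 - Δ_1) = 36
Natural end conditions: M_0 = M_3 = 0.
Hence M_0 = 0, M_1 = 3/14, M_2 = 83/14, M_3 = 0.

5.9286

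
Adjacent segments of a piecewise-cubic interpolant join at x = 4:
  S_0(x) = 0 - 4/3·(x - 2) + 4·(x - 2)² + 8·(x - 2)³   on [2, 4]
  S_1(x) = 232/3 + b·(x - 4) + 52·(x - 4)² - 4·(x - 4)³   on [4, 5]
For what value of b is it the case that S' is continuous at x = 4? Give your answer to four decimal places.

110.6667

S_0'(x) = -4/3 + 8·(x - 2) + 24·(x - 2)², so S_0'(4) = 332/3. On the right, S_1'(4) = b, so b = 332/3.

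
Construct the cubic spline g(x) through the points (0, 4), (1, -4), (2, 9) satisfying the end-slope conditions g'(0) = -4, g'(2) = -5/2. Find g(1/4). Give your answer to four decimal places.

With σ_i denoting the second derivative at x_i, h_i = 1, 1, and Δ_i = (y_(i+1) − y_i)/h_i = -8, 13:
  1·σ_0 + 4·σ_1 + 1·σ_2 = 6(Δ_1 - Δ_0) = 126
Clamped end conditions give two more equations: 2h_0·σ_0 + h_0·σ_1 = 6(Δ_0 - g'(0)) = -24 and h_1·σ_1 + 2h_1·σ_2 = 6(g'(2) - Δ_1) = -93.
Solving the tridiagonal system: σ_0 = -171/4, σ_1 = 123/2, σ_2 = -309/4.
On [0, 1], g(x) = 4 - 4·x - 171/8·x² + 139/8·x³.
With x = 1/4: g(1/4) = 991/512.

1.9355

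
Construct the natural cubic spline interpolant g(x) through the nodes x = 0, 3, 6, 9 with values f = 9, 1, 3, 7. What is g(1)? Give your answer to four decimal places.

Let M_i = g''(x_i). Step sizes h_i = 3, 3, 3; slopes of the chords Δ_i = (y_(i+1) - y_i)/h_i = -8/3, 2/3, 4/3.
  3·M_0 + 12·M_1 + 3·M_2 = 6(Δ_1 - Δ_0) = 20
  3·M_1 + 12·M_2 + 3·M_3 = 6(Δ_2 - Δ_1) = 4
Natural end conditions: M_0 = M_3 = 0.
Solving: M_0 = 0, M_1 = 76/45, M_2 = -4/45, M_3 = 0.
On [0, 3], g(x) = 9 - 158/45·x + 0·x² + 38/405·x³.
With x = 1: g(1) = 2261/405.

5.5827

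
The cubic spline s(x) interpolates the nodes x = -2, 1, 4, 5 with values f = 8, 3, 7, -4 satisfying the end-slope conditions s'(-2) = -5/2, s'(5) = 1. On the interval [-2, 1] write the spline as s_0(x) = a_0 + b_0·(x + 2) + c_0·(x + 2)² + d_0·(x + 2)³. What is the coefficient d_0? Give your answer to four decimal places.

With σ_i denoting the second derivative at x_i, h_i = 3, 3, 1, and Δ_i = (y_(i+1) − y_i)/h_i = -5/3, 4/3, -11:
  3·σ_0 + 12·σ_1 + 3·σ_2 = 6(Δ_1 - Δ_0) = 18
  3·σ_1 + 8·σ_2 + 1·σ_3 = 6(Δ_2 - Δ_1) = -74
Clamped end conditions give two more equations: 2h_0·σ_0 + h_0·σ_1 = 6(Δ_0 - s'(-2)) = 5 and h_2·σ_2 + 2h_2·σ_3 = 6(s'(5) - Δ_2) = 72.
Forward elimination and back-substitution give σ_0 = -220/93, σ_1 = 595/93, σ_2 = -534/31, σ_3 = 1383/31.
On [-2, 1], with s_0(x) = a_0 + b_0·(x + 2) + c_0·(x + 2)² + d_0·(x + 2)³: c_0 = σ_0/2 = -110/93, d_0 = (σ_1 - σ_0)/(6h_0) = 815/1674, b_0 = Δ_0 - h_0(2σ_0 + σ_1)/6 = -5/2.

0.4869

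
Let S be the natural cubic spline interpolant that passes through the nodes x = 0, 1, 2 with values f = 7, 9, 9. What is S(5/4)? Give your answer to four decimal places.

9.1641

Put M_i = S'' at the i-th knot. Here h = (1, 1) and Δ = (2, 0), so the interior equations h_(i-1)·M_(i-1) + 2(h_(i-1)+h_i)·M_i + h_i·M_(i+1) = 6(Δ_i − Δ_(i-1)) read
  1·M_0 + 4·M_1 + 1·M_2 = 6(Δ_1 - Δ_0) = -12
Natural end conditions: M_0 = M_2 = 0.
Hence M_0 = 0, M_1 = -3, M_2 = 0.
On [1, 2], S(x) = 9 + 1·(x - 1) - 3/2·(x - 1)² + 1/2·(x - 1)³.
With (x - 1) = 1/4: S(5/4) = 1173/128.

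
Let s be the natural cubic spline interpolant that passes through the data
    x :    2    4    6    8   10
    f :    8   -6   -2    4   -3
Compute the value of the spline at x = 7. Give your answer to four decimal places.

Put m_i = s'' at the i-th knot. Here h = (2, 2, 2, 2) and Δ = (-7, 2, 3, -7/2), so the interior equations h_(i-1)·m_(i-1) + 2(h_(i-1)+h_i)·m_i + h_i·m_(i+1) = 6(Δ_i − Δ_(i-1)) read
  2·m_0 + 8·m_1 + 2·m_2 = 6(Δ_1 - Δ_0) = 54
  2·m_1 + 8·m_2 + 2·m_3 = 6(Δ_2 - Δ_1) = 6
  2·m_2 + 8·m_3 + 2·m_4 = 6(Δ_3 - Δ_2) = -39
Natural end conditions: m_0 = m_4 = 0.
Solving the tridiagonal system: m_0 = 0, m_1 = 747/112, m_2 = 9/28, m_3 = -555/112, m_4 = 0.
On [6, 8], s(x) = -2 + 71/16·(x - 6) + 9/56·(x - 6)² - 197/448·(x - 6)³.
With (x - 6) = 1: s(7) = 967/448.

2.1585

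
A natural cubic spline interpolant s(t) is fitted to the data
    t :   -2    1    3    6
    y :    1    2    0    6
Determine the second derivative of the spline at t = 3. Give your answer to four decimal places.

With M_i denoting the second derivative at x_i, h_i = 3, 2, 3, and Δ_i = (y_(i+1) − y_i)/h_i = 1/3, -1, 2:
  3·M_0 + 10·M_1 + 2·M_2 = 6(Δ_1 - Δ_0) = -8
  2·M_1 + 10·M_2 + 3·M_3 = 6(Δ_2 - Δ_1) = 18
Natural end conditions: M_0 = M_3 = 0.
Solving the tridiagonal system: M_0 = 0, M_1 = -29/24, M_2 = 49/24, M_3 = 0.

2.0417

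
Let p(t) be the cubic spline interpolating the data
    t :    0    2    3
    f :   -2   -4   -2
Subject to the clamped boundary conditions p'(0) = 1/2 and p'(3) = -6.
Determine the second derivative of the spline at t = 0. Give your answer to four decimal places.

-7.4167

Write σ_i for p''(x_i). With h_i = 2, 1 and divided differences Δ_i = -1, 2, the continuity of p' gives the tridiagonal system
  2·σ_0 + 6·σ_1 + 1·σ_2 = 6(Δ_1 - Δ_0) = 18
Clamped end conditions give two more equations: 2h_0·σ_0 + h_0·σ_1 = 6(Δ_0 - p'(0)) = -9 and h_1·σ_1 + 2h_1·σ_2 = 6(p'(3) - Δ_1) = -48.
Forward elimination and back-substitution give σ_0 = -89/12, σ_1 = 31/3, σ_2 = -175/6.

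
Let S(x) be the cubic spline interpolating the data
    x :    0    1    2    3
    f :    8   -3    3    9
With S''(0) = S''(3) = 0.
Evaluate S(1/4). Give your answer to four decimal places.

4.1875

Write σ_i for S''(x_i). With h_i = 1, 1, 1 and divided differences Δ_i = -11, 6, 6, the continuity of S' gives the tridiagonal system
  1·σ_0 + 4·σ_1 + 1·σ_2 = 6(Δ_1 - Δ_0) = 102
  1·σ_1 + 4·σ_2 + 1·σ_3 = 6(Δ_2 - Δ_1) = 0
Natural end conditions: σ_0 = σ_3 = 0.
Forward elimination and back-substitution give σ_0 = 0, σ_1 = 136/5, σ_2 = -34/5, σ_3 = 0.
On [0, 1], S(x) = 8 - 233/15·x + 0·x² + 68/15·x³.
With x = 1/4: S(1/4) = 67/16.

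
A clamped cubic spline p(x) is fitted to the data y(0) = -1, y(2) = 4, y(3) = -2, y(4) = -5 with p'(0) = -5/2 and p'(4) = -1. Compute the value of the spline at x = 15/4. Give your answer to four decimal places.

-4.6676

Write M_i for p''(x_i). With h_i = 2, 1, 1 and divided differences Δ_i = 5/2, -6, -3, the continuity of p' gives the tridiagonal system
  2·M_0 + 6·M_1 + 1·M_2 = 6(Δ_1 - Δ_0) = -51
  1·M_1 + 4·M_2 + 1·M_3 = 6(Δ_2 - Δ_1) = 18
Clamped end conditions give two more equations: 2h_0·M_0 + h_0·M_1 = 6(Δ_0 - p'(0)) = 30 and h_2·M_2 + 2h_2·M_3 = 6(p'(4) - Δ_2) = 12.
Solving: M_0 = 327/22, M_1 = -162/11, M_2 = 84/11, M_3 = 24/11.
On [3, 4], p(x) = -2 - 65/11·(x - 3) + 42/11·(x - 3)² - 10/11·(x - 3)³.
With (x - 3) = 3/4: p(15/4) = -1643/352.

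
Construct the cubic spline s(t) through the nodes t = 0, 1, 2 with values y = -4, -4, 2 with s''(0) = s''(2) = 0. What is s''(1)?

9

Put σ_i = s'' at the i-th knot. Here h = (1, 1) and Δ = (0, 6), so the interior equations h_(i-1)·σ_(i-1) + 2(h_(i-1)+h_i)·σ_i + h_i·σ_(i+1) = 6(Δ_i − Δ_(i-1)) read
  1·σ_0 + 4·σ_1 + 1·σ_2 = 6(Δ_1 - Δ_0) = 36
Natural end conditions: σ_0 = σ_2 = 0.
Solving: σ_0 = 0, σ_1 = 9, σ_2 = 0.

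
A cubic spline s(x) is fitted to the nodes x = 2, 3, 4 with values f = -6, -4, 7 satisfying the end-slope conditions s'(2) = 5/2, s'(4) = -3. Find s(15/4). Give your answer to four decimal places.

6.1660

Let M_i = s''(x_i). Step sizes h_i = 1, 1; slopes of the chords Δ_i = (y_(i+1) - y_i)/h_i = 2, 11.
  1·M_0 + 4·M_1 + 1·M_2 = 6(Δ_1 - Δ_0) = 54
Clamped end conditions give two more equations: 2h_0·M_0 + h_0·M_1 = 6(Δ_0 - s'(2)) = -3 and h_1·M_1 + 2h_1·M_2 = 6(s'(4) - Δ_1) = -84.
Solving: M_0 = -71/4, M_1 = 65/2, M_2 = -233/4.
On [3, 4], s(x) = -4 + 79/8·(x - 3) + 65/4·(x - 3)² - 121/8·(x - 3)³.
With (x - 3) = 3/4: s(15/4) = 3157/512.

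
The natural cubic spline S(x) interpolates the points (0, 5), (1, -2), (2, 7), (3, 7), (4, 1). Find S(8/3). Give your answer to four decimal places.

8.2249

Put M_i = S'' at the i-th knot. Here h = (1, 1, 1, 1) and Δ = (-7, 9, 0, -6), so the interior equations h_(i-1)·M_(i-1) + 2(h_(i-1)+h_i)·M_i + h_i·M_(i+1) = 6(Δ_i − Δ_(i-1)) read
  1·M_0 + 4·M_1 + 1·M_2 = 6(Δ_1 - Δ_0) = 96
  1·M_1 + 4·M_2 + 1·M_3 = 6(Δ_2 - Δ_1) = -54
  1·M_2 + 4·M_3 + 1·M_4 = 6(Δ_3 - Δ_2) = -36
Natural end conditions: M_0 = M_4 = 0.
Solving: M_0 = 0, M_1 = 405/14, M_2 = -138/7, M_3 = -57/14, M_4 = 0.
On [2, 3], S(x) = 7 + 29/4·(x - 2) - 69/7·(x - 2)² + 73/28·(x - 2)³.
With (x - 2) = 2/3: S(8/3) = 3109/378.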